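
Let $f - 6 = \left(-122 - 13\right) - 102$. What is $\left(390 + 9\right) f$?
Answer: $-92169$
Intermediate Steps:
$f = -231$ ($f = 6 - 237 = -231$)
$\left(390 + 9\right) f = \left(390 + 9\right) \left(-231\right) = 399 \left(-231\right) = -92169$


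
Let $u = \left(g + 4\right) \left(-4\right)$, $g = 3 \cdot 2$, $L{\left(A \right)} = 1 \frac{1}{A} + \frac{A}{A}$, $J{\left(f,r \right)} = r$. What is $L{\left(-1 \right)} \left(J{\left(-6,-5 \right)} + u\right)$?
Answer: $0$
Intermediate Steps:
$L{\left(A \right)} = 1 + \frac{1}{A}$ ($L{\left(A \right)} = \frac{1}{A} + 1 = 1 + \frac{1}{A}$)
$g = 6$
$u = -40$ ($u = \left(6 + 4\right) \left(-4\right) = 10 \left(-4\right) = -40$)
$L{\left(-1 \right)} \left(J{\left(-6,-5 \right)} + u\right) = \frac{1 - 1}{-1} \left(-5 - 40\right) = \left(-1\right) 0 \left(-45\right) = 0 \left(-45\right) = 0$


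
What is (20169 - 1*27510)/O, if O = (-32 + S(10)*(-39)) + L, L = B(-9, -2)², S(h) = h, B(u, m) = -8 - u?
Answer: 7341/421 ≈ 17.437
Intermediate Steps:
L = 1 (L = (-8 - 1*(-9))² = (-8 + 9)² = 1² = 1)
O = -421 (O = (-32 + 10*(-39)) + 1 = (-32 - 390) + 1 = -422 + 1 = -421)
(20169 - 1*27510)/O = (20169 - 1*27510)/(-421) = (20169 - 27510)*(-1/421) = -7341*(-1/421) = 7341/421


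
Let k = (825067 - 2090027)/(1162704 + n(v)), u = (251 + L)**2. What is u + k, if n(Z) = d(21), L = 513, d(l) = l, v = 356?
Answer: 135735333328/232545 ≈ 5.8370e+5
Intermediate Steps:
n(Z) = 21
u = 583696 (u = (251 + 513)**2 = 764**2 = 583696)
k = -252992/232545 (k = (825067 - 2090027)/(1162704 + 21) = -1264960/1162725 = -1264960*1/1162725 = -252992/232545 ≈ -1.0879)
u + k = 583696 - 252992/232545 = 135735333328/232545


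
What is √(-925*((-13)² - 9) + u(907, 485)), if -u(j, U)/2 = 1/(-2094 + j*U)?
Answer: I*√28367117909823602/437801 ≈ 384.71*I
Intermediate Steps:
u(j, U) = -2/(-2094 + U*j) (u(j, U) = -2/(-2094 + j*U) = -2/(-2094 + U*j))
√(-925*((-13)² - 9) + u(907, 485)) = √(-925*((-13)² - 9) - 2/(-2094 + 485*907)) = √(-925*(169 - 9) - 2/(-2094 + 439895)) = √(-925*160 - 2/437801) = √(-148000 - 2*1/437801) = √(-148000 - 2/437801) = √(-64794548002/437801) = I*√28367117909823602/437801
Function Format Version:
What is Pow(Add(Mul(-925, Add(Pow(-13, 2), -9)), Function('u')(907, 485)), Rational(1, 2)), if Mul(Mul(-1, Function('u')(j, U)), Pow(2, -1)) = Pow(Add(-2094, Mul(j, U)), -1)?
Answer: Mul(Rational(1, 437801), I, Pow(28367117909823602, Rational(1, 2))) ≈ Mul(384.71, I)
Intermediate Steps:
Function('u')(j, U) = Mul(-2, Pow(Add(-2094, Mul(U, j)), -1)) (Function('u')(j, U) = Mul(-2, Pow(Add(-2094, Mul(j, U)), -1)) = Mul(-2, Pow(Add(-2094, Mul(U, j)), -1)))
Pow(Add(Mul(-925, Add(Pow(-13, 2), -9)), Function('u')(907, 485)), Rational(1, 2)) = Pow(Add(Mul(-925, Add(Pow(-13, 2), -9)), Mul(-2, Pow(Add(-2094, Mul(485, 907)), -1))), Rational(1, 2)) = Pow(Add(Mul(-925, Add(169, -9)), Mul(-2, Pow(Add(-2094, 439895), -1))), Rational(1, 2)) = Pow(Add(Mul(-925, 160), Mul(-2, Pow(437801, -1))), Rational(1, 2)) = Pow(Add(-148000, Mul(-2, Rational(1, 437801))), Rational(1, 2)) = Pow(Add(-148000, Rational(-2, 437801)), Rational(1, 2)) = Pow(Rational(-64794548002, 437801), Rational(1, 2)) = Mul(Rational(1, 437801), I, Pow(28367117909823602, Rational(1, 2)))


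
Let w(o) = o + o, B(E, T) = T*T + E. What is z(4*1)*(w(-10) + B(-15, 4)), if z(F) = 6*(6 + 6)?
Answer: -1368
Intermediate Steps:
B(E, T) = E + T² (B(E, T) = T² + E = E + T²)
z(F) = 72 (z(F) = 6*12 = 72)
w(o) = 2*o
z(4*1)*(w(-10) + B(-15, 4)) = 72*(2*(-10) + (-15 + 4²)) = 72*(-20 + (-15 + 16)) = 72*(-20 + 1) = 72*(-19) = -1368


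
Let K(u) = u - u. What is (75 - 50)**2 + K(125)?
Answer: 625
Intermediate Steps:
K(u) = 0
(75 - 50)**2 + K(125) = (75 - 50)**2 + 0 = 25**2 + 0 = 625 + 0 = 625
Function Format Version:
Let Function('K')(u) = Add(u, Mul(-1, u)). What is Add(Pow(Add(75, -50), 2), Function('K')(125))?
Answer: 625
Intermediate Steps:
Function('K')(u) = 0
Add(Pow(Add(75, -50), 2), Function('K')(125)) = Add(Pow(Add(75, -50), 2), 0) = Add(Pow(25, 2), 0) = Add(625, 0) = 625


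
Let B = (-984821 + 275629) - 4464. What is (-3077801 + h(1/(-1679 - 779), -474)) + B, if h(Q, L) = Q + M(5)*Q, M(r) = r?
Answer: -4659700656/1229 ≈ -3.7915e+6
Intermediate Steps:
B = -713656 (B = -709192 - 4464 = -713656)
h(Q, L) = 6*Q (h(Q, L) = Q + 5*Q = 6*Q)
(-3077801 + h(1/(-1679 - 779), -474)) + B = (-3077801 + 6/(-1679 - 779)) - 713656 = (-3077801 + 6/(-2458)) - 713656 = (-3077801 + 6*(-1/2458)) - 713656 = (-3077801 - 3/1229) - 713656 = -3782617432/1229 - 713656 = -4659700656/1229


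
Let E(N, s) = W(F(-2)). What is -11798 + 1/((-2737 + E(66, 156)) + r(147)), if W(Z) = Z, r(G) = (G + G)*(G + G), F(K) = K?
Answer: -987457205/83697 ≈ -11798.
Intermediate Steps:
r(G) = 4*G**2 (r(G) = (2*G)*(2*G) = 4*G**2)
E(N, s) = -2
-11798 + 1/((-2737 + E(66, 156)) + r(147)) = -11798 + 1/((-2737 - 2) + 4*147**2) = -11798 + 1/(-2739 + 4*21609) = -11798 + 1/(-2739 + 86436) = -11798 + 1/83697 = -987457205/83697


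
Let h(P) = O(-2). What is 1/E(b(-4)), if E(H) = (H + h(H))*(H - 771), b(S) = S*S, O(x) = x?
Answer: -1/10570 ≈ -9.4607e-5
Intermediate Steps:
h(P) = -2
b(S) = S**2
E(H) = (-771 + H)*(-2 + H) (E(H) = (H - 2)*(H - 771) = (-2 + H)*(-771 + H) = (-771 + H)*(-2 + H))
1/E(b(-4)) = 1/(1542 + ((-4)**2)**2 - 773*(-4)**2) = 1/(1542 + 16**2 - 773*16) = 1/(1542 + 256 - 12368) = 1/(-10570) = -1/10570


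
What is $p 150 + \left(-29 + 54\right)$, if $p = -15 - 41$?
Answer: $-8375$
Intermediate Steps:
$p = -56$
$p 150 + \left(-29 + 54\right) = \left(-56\right) 150 + \left(-29 + 54\right) = -8400 + 25 = -8375$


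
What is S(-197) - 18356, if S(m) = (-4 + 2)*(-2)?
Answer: -18352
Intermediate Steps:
S(m) = 4 (S(m) = -2*(-2) = 4)
S(-197) - 18356 = 4 - 18356 = -18352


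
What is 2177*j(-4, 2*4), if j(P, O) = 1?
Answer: 2177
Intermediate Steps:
2177*j(-4, 2*4) = 2177*1 = 2177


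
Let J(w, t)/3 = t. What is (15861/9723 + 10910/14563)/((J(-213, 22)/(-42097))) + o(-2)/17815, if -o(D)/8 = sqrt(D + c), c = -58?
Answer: -143326113619/94397366 - 16*I*sqrt(15)/17815 ≈ -1518.3 - 0.0034784*I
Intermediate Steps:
J(w, t) = 3*t
o(D) = -8*sqrt(-58 + D) (o(D) = -8*sqrt(D - 58) = -8*sqrt(-58 + D))
(15861/9723 + 10910/14563)/((J(-213, 22)/(-42097))) + o(-2)/17815 = (15861/9723 + 10910/14563)/(((3*22)/(-42097))) - 8*sqrt(-58 - 2)/17815 = (15861*(1/9723) + 10910*(1/14563))/((66*(-1/42097))) - 16*I*sqrt(15)*(1/17815) = (5287/3241 + 10910/14563)/(-6/3827) - 16*I*sqrt(15)*(1/17815) = (112353891/47198683)*(-3827/6) - 16*I*sqrt(15)*(1/17815) = -143326113619/94397366 - 16*I*sqrt(15)/17815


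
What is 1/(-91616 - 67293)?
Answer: -1/158909 ≈ -6.2929e-6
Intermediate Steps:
1/(-91616 - 67293) = 1/(-158909) = -1/158909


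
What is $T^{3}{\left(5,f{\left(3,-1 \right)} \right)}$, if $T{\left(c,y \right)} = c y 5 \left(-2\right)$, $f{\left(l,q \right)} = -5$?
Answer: $15625000$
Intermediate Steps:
$T{\left(c,y \right)} = - 10 c y$ ($T{\left(c,y \right)} = 5 c y \left(-2\right) = - 10 c y$)
$T^{3}{\left(5,f{\left(3,-1 \right)} \right)} = \left(\left(-10\right) 5 \left(-5\right)\right)^{3} = 250^{3} = 15625000$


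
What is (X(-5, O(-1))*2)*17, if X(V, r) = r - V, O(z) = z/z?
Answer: 204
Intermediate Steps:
O(z) = 1
(X(-5, O(-1))*2)*17 = ((1 - 1*(-5))*2)*17 = ((1 + 5)*2)*17 = (6*2)*17 = 12*17 = 204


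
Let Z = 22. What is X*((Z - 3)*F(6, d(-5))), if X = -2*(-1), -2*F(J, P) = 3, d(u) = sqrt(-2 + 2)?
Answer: -57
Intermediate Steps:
d(u) = 0 (d(u) = sqrt(0) = 0)
F(J, P) = -3/2 (F(J, P) = -1/2*3 = -3/2)
X = 2
X*((Z - 3)*F(6, d(-5))) = 2*((22 - 3)*(-3/2)) = 2*(19*(-3/2)) = 2*(-57/2) = -57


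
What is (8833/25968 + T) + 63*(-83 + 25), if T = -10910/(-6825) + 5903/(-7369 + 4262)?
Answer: -3439461710669/941296720 ≈ -3654.0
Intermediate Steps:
T = -98317/326235 (T = -10910*(-1/6825) + 5903/(-3107) = 2182/1365 + 5903*(-1/3107) = 2182/1365 - 5903/3107 = -98317/326235 ≈ -0.30137)
(8833/25968 + T) + 63*(-83 + 25) = (8833/25968 - 98317/326235) + 63*(-83 + 25) = (8833*(1/25968) - 98317/326235) + 63*(-58) = (8833/25968 - 98317/326235) - 3654 = 36504211/941296720 - 3654 = -3439461710669/941296720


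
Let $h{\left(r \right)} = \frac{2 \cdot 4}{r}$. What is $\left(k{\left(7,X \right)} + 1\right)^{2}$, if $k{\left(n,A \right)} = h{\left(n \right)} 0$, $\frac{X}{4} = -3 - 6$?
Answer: $1$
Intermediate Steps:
$h{\left(r \right)} = \frac{8}{r}$
$X = -36$ ($X = 4 \left(-3 - 6\right) = 4 \left(-9\right) = -36$)
$k{\left(n,A \right)} = 0$ ($k{\left(n,A \right)} = \frac{8}{n} 0 = 0$)
$\left(k{\left(7,X \right)} + 1\right)^{2} = \left(0 + 1\right)^{2} = 1^{2} = 1$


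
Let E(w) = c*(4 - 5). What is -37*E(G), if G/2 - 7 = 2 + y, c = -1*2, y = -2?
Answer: -74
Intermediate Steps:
c = -2
G = 14 (G = 14 + 2*(2 - 2) = 14 + 2*0 = 14 + 0 = 14)
E(w) = 2 (E(w) = -2*(4 - 5) = -2*(-1) = 2)
-37*E(G) = -37*2 = -74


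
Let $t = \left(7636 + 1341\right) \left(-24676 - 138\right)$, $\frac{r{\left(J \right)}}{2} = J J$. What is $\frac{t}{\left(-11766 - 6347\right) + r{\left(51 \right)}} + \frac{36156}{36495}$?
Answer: $\frac{2709973560242}{157062315} \approx 17254.0$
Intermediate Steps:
$r{\left(J \right)} = 2 J^{2}$ ($r{\left(J \right)} = 2 J J = 2 J^{2}$)
$t = -222755278$ ($t = 8977 \left(-24814\right) = -222755278$)
$\frac{t}{\left(-11766 - 6347\right) + r{\left(51 \right)}} + \frac{36156}{36495} = - \frac{222755278}{\left(-11766 - 6347\right) + 2 \cdot 51^{2}} + \frac{36156}{36495} = - \frac{222755278}{-18113 + 2 \cdot 2601} + 36156 \cdot \frac{1}{36495} = - \frac{222755278}{-18113 + 5202} + \frac{12052}{12165} = - \frac{222755278}{-12911} + \frac{12052}{12165} = \left(-222755278\right) \left(- \frac{1}{12911}\right) + \frac{12052}{12165} = \frac{222755278}{12911} + \frac{12052}{12165} = \frac{2709973560242}{157062315}$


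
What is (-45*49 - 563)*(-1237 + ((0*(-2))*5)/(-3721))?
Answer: 3424016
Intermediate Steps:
(-45*49 - 563)*(-1237 + ((0*(-2))*5)/(-3721)) = (-2205 - 563)*(-1237 + (0*5)*(-1/3721)) = -2768*(-1237 + 0*(-1/3721)) = -2768*(-1237 + 0) = -2768*(-1237) = 3424016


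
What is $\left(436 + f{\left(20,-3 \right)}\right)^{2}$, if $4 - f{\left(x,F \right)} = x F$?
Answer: $250000$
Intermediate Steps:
$f{\left(x,F \right)} = 4 - F x$ ($f{\left(x,F \right)} = 4 - x F = 4 - F x$)
$\left(436 + f{\left(20,-3 \right)}\right)^{2} = \left(436 - \left(-4 - 60\right)\right)^{2} = \left(436 + \left(4 + 60\right)\right)^{2} = \left(436 + 64\right)^{2} = 500^{2} = 250000$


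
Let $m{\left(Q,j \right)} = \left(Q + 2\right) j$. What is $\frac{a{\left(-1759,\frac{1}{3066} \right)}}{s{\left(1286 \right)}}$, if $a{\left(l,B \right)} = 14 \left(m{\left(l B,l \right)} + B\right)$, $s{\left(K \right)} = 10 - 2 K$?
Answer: $\frac{3846053}{280539} \approx 13.71$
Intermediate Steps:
$m{\left(Q,j \right)} = j \left(2 + Q\right)$ ($m{\left(Q,j \right)} = \left(2 + Q\right) j = j \left(2 + Q\right)$)
$a{\left(l,B \right)} = 14 B + 14 l \left(2 + B l\right)$ ($a{\left(l,B \right)} = 14 \left(l \left(2 + l B\right) + B\right) = 14 \left(l \left(2 + B l\right) + B\right) = 14 \left(B + l \left(2 + B l\right)\right) = 14 B + 14 l \left(2 + B l\right)$)
$\frac{a{\left(-1759,\frac{1}{3066} \right)}}{s{\left(1286 \right)}} = \frac{\frac{14}{3066} + 14 \left(-1759\right) \left(2 + \frac{1}{3066} \left(-1759\right)\right)}{10 - 2572} = \frac{14 \cdot \frac{1}{3066} + 14 \left(-1759\right) \left(2 + \frac{1}{3066} \left(-1759\right)\right)}{10 - 2572} = \frac{\frac{1}{219} + 14 \left(-1759\right) \left(2 - \frac{1759}{3066}\right)}{-2562} = \left(\frac{1}{219} + 14 \left(-1759\right) \frac{4373}{3066}\right) \left(- \frac{1}{2562}\right) = \left(\frac{1}{219} - \frac{7692107}{219}\right) \left(- \frac{1}{2562}\right) = \left(- \frac{7692106}{219}\right) \left(- \frac{1}{2562}\right) = \frac{3846053}{280539}$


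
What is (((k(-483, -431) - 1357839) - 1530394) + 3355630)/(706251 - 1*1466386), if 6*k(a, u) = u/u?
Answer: -2804383/4560810 ≈ -0.61489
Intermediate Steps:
k(a, u) = ⅙ (k(a, u) = (u/u)/6 = (⅙)*1 = ⅙)
(((k(-483, -431) - 1357839) - 1530394) + 3355630)/(706251 - 1*1466386) = (((⅙ - 1357839) - 1530394) + 3355630)/(706251 - 1*1466386) = ((-8147033/6 - 1530394) + 3355630)/(706251 - 1466386) = (-17329397/6 + 3355630)/(-760135) = (2804383/6)*(-1/760135) = -2804383/4560810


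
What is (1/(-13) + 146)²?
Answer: 3598609/169 ≈ 21294.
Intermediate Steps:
(1/(-13) + 146)² = (-1/13 + 146)² = (1897/13)² = 3598609/169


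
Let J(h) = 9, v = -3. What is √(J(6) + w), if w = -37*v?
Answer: 2*√30 ≈ 10.954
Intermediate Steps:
w = 111 (w = -37*(-3) = 111)
√(J(6) + w) = √(9 + 111) = √120 = 2*√30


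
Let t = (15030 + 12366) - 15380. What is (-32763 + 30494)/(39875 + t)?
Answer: -2269/51891 ≈ -0.043726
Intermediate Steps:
t = 12016 (t = 27396 - 15380 = 12016)
(-32763 + 30494)/(39875 + t) = (-32763 + 30494)/(39875 + 12016) = -2269/51891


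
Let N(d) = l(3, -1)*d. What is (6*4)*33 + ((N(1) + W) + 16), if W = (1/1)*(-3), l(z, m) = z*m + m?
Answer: 801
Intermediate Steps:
l(z, m) = m + m*z (l(z, m) = m*z + m = m + m*z)
W = -3 (W = (1*1)*(-3) = 1*(-3) = -3)
N(d) = -4*d (N(d) = (-(1 + 3))*d = (-1*4)*d = -4*d)
(6*4)*33 + ((N(1) + W) + 16) = (6*4)*33 + ((-4*1 - 3) + 16) = 24*33 + ((-4 - 3) + 16) = 792 + (-7 + 16) = 792 + 9 = 801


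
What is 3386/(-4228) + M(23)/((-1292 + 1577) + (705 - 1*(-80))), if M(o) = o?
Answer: -440722/565495 ≈ -0.77936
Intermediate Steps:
3386/(-4228) + M(23)/((-1292 + 1577) + (705 - 1*(-80))) = 3386/(-4228) + 23/((-1292 + 1577) + (705 - 1*(-80))) = 3386*(-1/4228) + 23/(285 + (705 + 80)) = -1693/2114 + 23/(285 + 785) = -1693/2114 + 23/1070 = -440722/565495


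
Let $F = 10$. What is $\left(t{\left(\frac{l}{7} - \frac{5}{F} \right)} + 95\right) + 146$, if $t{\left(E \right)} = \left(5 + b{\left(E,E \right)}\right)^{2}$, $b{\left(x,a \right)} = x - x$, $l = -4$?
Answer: $266$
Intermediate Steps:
$b{\left(x,a \right)} = 0$
$t{\left(E \right)} = 25$ ($t{\left(E \right)} = \left(5 + 0\right)^{2} = 5^{2} = 25$)
$\left(t{\left(\frac{l}{7} - \frac{5}{F} \right)} + 95\right) + 146 = \left(25 + 95\right) + 146 = 120 + 146 = 266$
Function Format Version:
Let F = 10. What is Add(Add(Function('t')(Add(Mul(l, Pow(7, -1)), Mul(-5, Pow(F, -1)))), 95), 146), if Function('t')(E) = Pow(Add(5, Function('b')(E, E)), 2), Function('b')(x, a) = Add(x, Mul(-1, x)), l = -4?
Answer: 266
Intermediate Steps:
Function('b')(x, a) = 0
Function('t')(E) = 25 (Function('t')(E) = Pow(Add(5, 0), 2) = Pow(5, 2) = 25)
Add(Add(Function('t')(Add(Mul(l, Pow(7, -1)), Mul(-5, Pow(F, -1)))), 95), 146) = Add(Add(25, 95), 146) = Add(120, 146) = 266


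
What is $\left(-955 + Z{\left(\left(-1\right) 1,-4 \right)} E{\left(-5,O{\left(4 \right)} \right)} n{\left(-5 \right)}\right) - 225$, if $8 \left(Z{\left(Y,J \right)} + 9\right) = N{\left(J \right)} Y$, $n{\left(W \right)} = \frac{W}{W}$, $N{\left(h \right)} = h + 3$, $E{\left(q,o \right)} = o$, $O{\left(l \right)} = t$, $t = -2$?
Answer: $- \frac{4649}{4} \approx -1162.3$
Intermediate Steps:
$O{\left(l \right)} = -2$
$N{\left(h \right)} = 3 + h$
$n{\left(W \right)} = 1$
$Z{\left(Y,J \right)} = -9 + \frac{Y \left(3 + J\right)}{8}$ ($Z{\left(Y,J \right)} = -9 + \frac{\left(3 + J\right) Y}{8} = -9 + \frac{Y \left(3 + J\right)}{8}$)
$\left(-955 + Z{\left(\left(-1\right) 1,-4 \right)} E{\left(-5,O{\left(4 \right)} \right)} n{\left(-5 \right)}\right) - 225 = \left(-955 + \left(-9 + \frac{\left(-1\right) 1 \left(3 - 4\right)}{8}\right) \left(-2\right) 1\right) - 225 = \left(-955 + \left(-9 + \frac{1}{8} \left(-1\right) \left(-1\right)\right) \left(-2\right) 1\right) - 225 = \left(-955 + \left(-9 + \frac{1}{8}\right) \left(-2\right) 1\right) - 225 = \left(-955 + \left(- \frac{71}{8}\right) \left(-2\right) 1\right) - 225 = \left(-955 + \frac{71}{4} \cdot 1\right) - 225 = \left(-955 + \frac{71}{4}\right) - 225 = - \frac{3749}{4} - 225 = - \frac{4649}{4}$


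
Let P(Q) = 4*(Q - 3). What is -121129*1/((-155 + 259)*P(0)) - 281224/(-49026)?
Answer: 349413217/3399136 ≈ 102.79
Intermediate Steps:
P(Q) = -12 + 4*Q (P(Q) = 4*(-3 + Q) = -12 + 4*Q)
-121129*1/((-155 + 259)*P(0)) - 281224/(-49026) = -121129*1/((-155 + 259)*(-12 + 4*0)) - 281224/(-49026) = -121129*1/(104*(-12 + 0)) - 281224*(-1/49026) = -121129/((-12*104)) + 140612/24513 = -121129/(-1248) + 140612/24513 = -121129*(-1/1248) + 140612/24513 = 121129/1248 + 140612/24513 = 349413217/3399136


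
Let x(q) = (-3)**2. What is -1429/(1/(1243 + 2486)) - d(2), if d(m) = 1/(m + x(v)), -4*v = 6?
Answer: -58616152/11 ≈ -5.3287e+6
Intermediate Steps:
v = -3/2 (v = -1/4*6 = -3/2 ≈ -1.5000)
x(q) = 9
d(m) = 1/(9 + m) (d(m) = 1/(m + 9) = 1/(9 + m))
-1429/(1/(1243 + 2486)) - d(2) = -1429/(1/(1243 + 2486)) - 1/(9 + 2) = -1429/(1/3729) - 1/11 = -1429/1/3729 - 1*1/11 = -1429*3729 - 1/11 = -5328741 - 1/11 = -58616152/11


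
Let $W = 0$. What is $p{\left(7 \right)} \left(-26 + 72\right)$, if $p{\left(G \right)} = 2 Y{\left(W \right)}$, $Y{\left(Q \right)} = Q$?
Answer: $0$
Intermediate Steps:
$p{\left(G \right)} = 0$ ($p{\left(G \right)} = 2 \cdot 0 = 0$)
$p{\left(7 \right)} \left(-26 + 72\right) = 0 \left(-26 + 72\right) = 0 \cdot 46 = 0$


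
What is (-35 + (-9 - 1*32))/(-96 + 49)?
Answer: 76/47 ≈ 1.6170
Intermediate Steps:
(-35 + (-9 - 1*32))/(-96 + 49) = (-35 + (-9 - 32))/(-47) = (-35 - 41)*(-1/47) = -76*(-1/47) = 76/47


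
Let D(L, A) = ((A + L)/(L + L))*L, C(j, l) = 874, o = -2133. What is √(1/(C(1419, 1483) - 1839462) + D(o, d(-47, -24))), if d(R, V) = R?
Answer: I*√921160590154887/919294 ≈ 33.015*I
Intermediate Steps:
D(L, A) = A/2 + L/2 (D(L, A) = ((A + L)/((2*L)))*L = ((A + L)*(1/(2*L)))*L = ((A + L)/(2*L))*L = A/2 + L/2)
√(1/(C(1419, 1483) - 1839462) + D(o, d(-47, -24))) = √(1/(874 - 1839462) + ((½)*(-47) + (½)*(-2133))) = √(1/(-1838588) + (-47/2 - 2133/2)) = √(-1/1838588 - 1090) = √(-2004060921/1838588) = I*√921160590154887/919294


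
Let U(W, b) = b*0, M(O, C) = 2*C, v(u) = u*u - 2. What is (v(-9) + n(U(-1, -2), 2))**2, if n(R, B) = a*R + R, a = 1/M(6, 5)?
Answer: 6241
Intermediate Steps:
v(u) = -2 + u**2 (v(u) = u**2 - 2 = -2 + u**2)
U(W, b) = 0
a = 1/10 (a = 1/(2*5) = 1/10 ≈ 0.10000)
n(R, B) = 11*R/10 (n(R, B) = R/10 + R = 11*R/10)
(v(-9) + n(U(-1, -2), 2))**2 = ((-2 + (-9)**2) + (11/10)*0)**2 = ((-2 + 81) + 0)**2 = (79 + 0)**2 = 79**2 = 6241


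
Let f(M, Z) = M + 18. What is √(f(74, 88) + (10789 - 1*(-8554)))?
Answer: 13*√115 ≈ 139.41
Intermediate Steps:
f(M, Z) = 18 + M
√(f(74, 88) + (10789 - 1*(-8554))) = √((18 + 74) + (10789 - 1*(-8554))) = √(92 + (10789 + 8554)) = √(92 + 19343) = √19435 = 13*√115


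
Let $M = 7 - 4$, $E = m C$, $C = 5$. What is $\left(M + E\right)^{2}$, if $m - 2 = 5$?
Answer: $1444$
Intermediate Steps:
$m = 7$ ($m = 2 + 5 = 7$)
$E = 35$ ($E = 7 \cdot 5 = 35$)
$M = 3$ ($M = 7 - 4 = 3$)
$\left(M + E\right)^{2} = \left(3 + 35\right)^{2} = 38^{2} = 1444$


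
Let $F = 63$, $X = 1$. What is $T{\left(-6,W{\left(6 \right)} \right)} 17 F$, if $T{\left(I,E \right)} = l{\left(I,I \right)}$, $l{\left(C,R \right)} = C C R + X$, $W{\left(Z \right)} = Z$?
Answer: $-230265$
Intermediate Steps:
$l{\left(C,R \right)} = 1 + R C^{2}$ ($l{\left(C,R \right)} = C C R + 1 = C^{2} R + 1 = R C^{2} + 1 = 1 + R C^{2}$)
$T{\left(I,E \right)} = 1 + I^{3}$ ($T{\left(I,E \right)} = 1 + I I^{2} = 1 + I^{3}$)
$T{\left(-6,W{\left(6 \right)} \right)} 17 F = \left(1 + \left(-6\right)^{3}\right) 17 \cdot 63 = \left(1 - 216\right) 17 \cdot 63 = \left(-215\right) 17 \cdot 63 = \left(-3655\right) 63 = -230265$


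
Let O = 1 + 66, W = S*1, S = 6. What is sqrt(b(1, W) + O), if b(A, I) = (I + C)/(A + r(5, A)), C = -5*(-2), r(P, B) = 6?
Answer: sqrt(3395)/7 ≈ 8.3238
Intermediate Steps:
W = 6 (W = 6*1 = 6)
C = 10
b(A, I) = (10 + I)/(6 + A) (b(A, I) = (I + 10)/(A + 6) = (10 + I)/(6 + A))
O = 67
sqrt(b(1, W) + O) = sqrt((10 + 6)/(6 + 1) + 67) = sqrt(16/7 + 67) = sqrt(485/7) = sqrt(3395)/7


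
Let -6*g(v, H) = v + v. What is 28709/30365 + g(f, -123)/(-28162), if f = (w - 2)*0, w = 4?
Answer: 28709/30365 ≈ 0.94546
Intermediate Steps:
f = 0 (f = (4 - 2)*0 = 2*0 = 0)
g(v, H) = -v/3 (g(v, H) = -(v + v)/6 = -v/3)
28709/30365 + g(f, -123)/(-28162) = 28709/30365 - 1/3*0/(-28162) = 28709*(1/30365) + 0*(-1/28162) = 28709/30365 + 0 = 28709/30365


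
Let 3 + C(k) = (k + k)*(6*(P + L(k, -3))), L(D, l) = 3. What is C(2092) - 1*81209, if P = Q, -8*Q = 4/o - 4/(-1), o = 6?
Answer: -20544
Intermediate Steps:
Q = -7/12 (Q = -(4/6 - 4/(-1))/8 = -(4*(⅙) - 4*(-1))/8 = -(⅔ + 4)/8 = -⅛*14/3 = -7/12 ≈ -0.58333)
P = -7/12 ≈ -0.58333
C(k) = -3 + 29*k (C(k) = -3 + (k + k)*(6*(-7/12 + 3)) = -3 + (2*k)*(6*(29/12)) = -3 + (2*k)*(29/2) = -3 + 29*k)
C(2092) - 1*81209 = (-3 + 29*2092) - 1*81209 = (-3 + 60668) - 81209 = 60665 - 81209 = -20544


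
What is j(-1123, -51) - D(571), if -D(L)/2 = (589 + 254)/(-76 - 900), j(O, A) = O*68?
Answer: -37266475/488 ≈ -76366.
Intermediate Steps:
j(O, A) = 68*O
D(L) = 843/488 (D(L) = -2*(589 + 254)/(-76 - 900) = -1686/(-976) = -1686*(-1)/976 = -2*(-843/976) = 843/488)
j(-1123, -51) - D(571) = 68*(-1123) - 1*843/488 = -76364 - 843/488 = -37266475/488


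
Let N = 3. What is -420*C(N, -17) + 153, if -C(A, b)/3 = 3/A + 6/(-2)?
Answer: -2367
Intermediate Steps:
C(A, b) = 9 - 9/A (C(A, b) = -3*(3/A + 6/(-2)) = -3*(3/A + 6*(-½)) = -3*(3/A - 3) = -3*(-3 + 3/A) = 9 - 9/A)
-420*C(N, -17) + 153 = -420*(9 - 9/3) + 153 = -420*(9 - 9*⅓) + 153 = -420*(9 - 3) + 153 = -420*6 + 153 = -2520 + 153 = -2367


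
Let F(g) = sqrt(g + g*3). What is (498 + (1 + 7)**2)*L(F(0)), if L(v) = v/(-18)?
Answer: 0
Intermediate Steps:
F(g) = 2*sqrt(g) (F(g) = sqrt(g + 3*g) = sqrt(4*g) = 2*sqrt(g))
L(v) = -v/18 (L(v) = v*(-1/18) = -v/18)
(498 + (1 + 7)**2)*L(F(0)) = (498 + (1 + 7)**2)*(-sqrt(0)/9) = (498 + 8**2)*(-0/9) = (498 + 64)*(-1/18*0) = 562*0 = 0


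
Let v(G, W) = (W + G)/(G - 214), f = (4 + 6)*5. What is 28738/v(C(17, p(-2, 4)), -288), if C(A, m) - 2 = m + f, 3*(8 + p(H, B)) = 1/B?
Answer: 58596782/2927 ≈ 20019.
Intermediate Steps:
f = 50 (f = 10*5 = 50)
p(H, B) = -8 + 1/(3*B)
C(A, m) = 52 + m (C(A, m) = 2 + (m + 50) = 2 + (50 + m) = 52 + m)
v(G, W) = (G + W)/(-214 + G)
28738/v(C(17, p(-2, 4)), -288) = 28738/((((52 + (-8 + (⅓)/4)) - 288)/(-214 + (52 + (-8 + (⅓)/4))))) = 28738/((((52 + (-8 + (⅓)*(¼))) - 288)/(-214 + (52 + (-8 + (⅓)*(¼)))))) = 28738/((((52 + (-8 + 1/12)) - 288)/(-214 + (52 + (-8 + 1/12))))) = 28738/((((52 - 95/12) - 288)/(-214 + (52 - 95/12)))) = 28738/(((529/12 - 288)/(-214 + 529/12))) = 28738/((-2927/12/(-2039/12))) = 28738/((-12/2039*(-2927/12))) = 28738/(2927/2039) = 28738*(2039/2927) = 58596782/2927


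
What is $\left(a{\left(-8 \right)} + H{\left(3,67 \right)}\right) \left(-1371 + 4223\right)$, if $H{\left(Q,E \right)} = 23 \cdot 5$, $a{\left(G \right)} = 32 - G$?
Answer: $442060$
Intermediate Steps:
$H{\left(Q,E \right)} = 115$
$\left(a{\left(-8 \right)} + H{\left(3,67 \right)}\right) \left(-1371 + 4223\right) = \left(\left(32 - -8\right) + 115\right) \left(-1371 + 4223\right) = \left(\left(32 + 8\right) + 115\right) 2852 = \left(40 + 115\right) 2852 = 155 \cdot 2852 = 442060$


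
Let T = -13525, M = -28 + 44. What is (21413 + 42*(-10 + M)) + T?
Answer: 8140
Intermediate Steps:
M = 16
(21413 + 42*(-10 + M)) + T = (21413 + 42*(-10 + 16)) - 13525 = (21413 + 42*6) - 13525 = (21413 + 252) - 13525 = 21665 - 13525 = 8140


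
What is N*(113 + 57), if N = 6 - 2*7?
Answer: -1360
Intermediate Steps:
N = -8 (N = 6 - 14 = -8)
N*(113 + 57) = -8*(113 + 57) = -8*170 = -1360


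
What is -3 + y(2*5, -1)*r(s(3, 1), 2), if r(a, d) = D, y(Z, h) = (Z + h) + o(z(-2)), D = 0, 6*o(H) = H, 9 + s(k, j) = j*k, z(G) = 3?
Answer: -3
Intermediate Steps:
s(k, j) = -9 + j*k
o(H) = H/6
y(Z, h) = ½ + Z + h (y(Z, h) = (Z + h) + (⅙)*3 = (Z + h) + ½ = ½ + Z + h)
r(a, d) = 0
-3 + y(2*5, -1)*r(s(3, 1), 2) = -3 + (½ + 2*5 - 1)*0 = -3 + (½ + 10 - 1)*0 = -3 + (19/2)*0 = -3 + 0 = -3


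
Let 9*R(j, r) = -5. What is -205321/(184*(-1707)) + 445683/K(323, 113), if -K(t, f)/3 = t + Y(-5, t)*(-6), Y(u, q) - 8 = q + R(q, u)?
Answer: 6130694581/67993224 ≈ 90.166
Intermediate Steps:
R(j, r) = -5/9 (R(j, r) = (⅑)*(-5) = -5/9)
Y(u, q) = 67/9 + q (Y(u, q) = 8 + (q - 5/9) = 8 + (-5/9 + q) = 67/9 + q)
K(t, f) = 134 + 15*t (K(t, f) = -3*(t + (67/9 + t)*(-6)) = -3*(t + (-134/3 - 6*t)) = -3*(-134/3 - 5*t) = 134 + 15*t)
-205321/(184*(-1707)) + 445683/K(323, 113) = -205321/(184*(-1707)) + 445683/(134 + 15*323) = -205321/(-314088) + 445683/(134 + 4845) = -205321*(-1/314088) + 445683/4979 = 8927/13656 + 445683*(1/4979) = 8927/13656 + 445683/4979 = 6130694581/67993224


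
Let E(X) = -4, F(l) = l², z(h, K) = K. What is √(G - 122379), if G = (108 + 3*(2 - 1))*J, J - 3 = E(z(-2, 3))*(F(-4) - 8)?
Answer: 11*I*√1038 ≈ 354.4*I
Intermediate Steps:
J = -29 (J = 3 - 4*((-4)² - 8) = 3 - 4*(16 - 8) = 3 - 4*8 = 3 - 32 = -29)
G = -3219 (G = (108 + 3*(2 - 1))*(-29) = (108 + 3*1)*(-29) = (108 + 3)*(-29) = 111*(-29) = -3219)
√(G - 122379) = √(-3219 - 122379) = √(-125598) = 11*I*√1038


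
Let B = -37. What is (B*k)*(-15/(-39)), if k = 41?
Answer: -7585/13 ≈ -583.46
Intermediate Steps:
(B*k)*(-15/(-39)) = (-37*41)*(-15/(-39)) = -(-22755)*(-1)/39 = -1517*5/13 = -7585/13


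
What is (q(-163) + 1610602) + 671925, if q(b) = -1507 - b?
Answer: 2281183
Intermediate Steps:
(q(-163) + 1610602) + 671925 = ((-1507 - 1*(-163)) + 1610602) + 671925 = ((-1507 + 163) + 1610602) + 671925 = (-1344 + 1610602) + 671925 = 1609258 + 671925 = 2281183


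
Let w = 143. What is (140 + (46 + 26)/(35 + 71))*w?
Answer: 1066208/53 ≈ 20117.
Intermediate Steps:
(140 + (46 + 26)/(35 + 71))*w = (140 + (46 + 26)/(35 + 71))*143 = (140 + 72/106)*143 = (140 + 72*(1/106))*143 = (140 + 36/53)*143 = (7456/53)*143 = 1066208/53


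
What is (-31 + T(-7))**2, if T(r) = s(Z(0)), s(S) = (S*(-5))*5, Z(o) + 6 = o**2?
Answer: 14161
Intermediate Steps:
Z(o) = -6 + o**2
s(S) = -25*S (s(S) = -5*S*5 = -25*S)
T(r) = 150 (T(r) = -25*(-6 + 0**2) = -25*(-6 + 0) = -25*(-6) = 150)
(-31 + T(-7))**2 = (-31 + 150)**2 = 119**2 = 14161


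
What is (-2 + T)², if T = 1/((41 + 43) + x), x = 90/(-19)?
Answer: 8958049/2268036 ≈ 3.9497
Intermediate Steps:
x = -90/19 (x = 90*(-1/19) = -90/19 ≈ -4.7368)
T = 19/1506 (T = 1/((41 + 43) - 90/19) = 1/(84 - 90/19) = 1/(1506/19) = 19/1506 ≈ 0.012616)
(-2 + T)² = (-2 + 19/1506)² = (-2993/1506)² = 8958049/2268036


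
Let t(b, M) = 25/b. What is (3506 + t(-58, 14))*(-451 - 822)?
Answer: -258830179/58 ≈ -4.4626e+6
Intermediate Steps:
(3506 + t(-58, 14))*(-451 - 822) = (3506 + 25/(-58))*(-451 - 822) = (3506 + 25*(-1/58))*(-1273) = (3506 - 25/58)*(-1273) = (203323/58)*(-1273) = -258830179/58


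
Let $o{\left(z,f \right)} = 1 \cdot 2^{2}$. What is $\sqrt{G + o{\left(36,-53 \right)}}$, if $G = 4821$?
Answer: $5 \sqrt{193} \approx 69.462$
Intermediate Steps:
$o{\left(z,f \right)} = 4$ ($o{\left(z,f \right)} = 1 \cdot 4 = 4$)
$\sqrt{G + o{\left(36,-53 \right)}} = \sqrt{4821 + 4} = \sqrt{4825} = 5 \sqrt{193}$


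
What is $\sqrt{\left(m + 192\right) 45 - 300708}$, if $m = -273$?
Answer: $3 i \sqrt{33817} \approx 551.68 i$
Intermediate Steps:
$\sqrt{\left(m + 192\right) 45 - 300708} = \sqrt{\left(-273 + 192\right) 45 - 300708} = \sqrt{\left(-81\right) 45 - 300708} = \sqrt{-3645 - 300708} = \sqrt{-304353} = 3 i \sqrt{33817}$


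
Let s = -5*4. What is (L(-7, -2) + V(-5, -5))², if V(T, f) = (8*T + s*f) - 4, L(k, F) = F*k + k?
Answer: 3969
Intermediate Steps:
s = -20
L(k, F) = k + F*k
V(T, f) = -4 - 20*f + 8*T (V(T, f) = (8*T - 20*f) - 4 = (-20*f + 8*T) - 4 = -4 - 20*f + 8*T)
(L(-7, -2) + V(-5, -5))² = (-7*(1 - 2) + (-4 - 20*(-5) + 8*(-5)))² = (-7*(-1) + (-4 + 100 - 40))² = (7 + 56)² = 63² = 3969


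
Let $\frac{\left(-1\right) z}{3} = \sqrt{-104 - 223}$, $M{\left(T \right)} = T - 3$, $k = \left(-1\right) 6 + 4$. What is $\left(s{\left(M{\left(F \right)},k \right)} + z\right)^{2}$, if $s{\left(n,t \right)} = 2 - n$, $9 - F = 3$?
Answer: $-2942 + 6 i \sqrt{327} \approx -2942.0 + 108.5 i$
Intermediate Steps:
$k = -2$ ($k = -6 + 4 = -2$)
$F = 6$ ($F = 9 - 3 = 6$)
$M{\left(T \right)} = -3 + T$ ($M{\left(T \right)} = T - 3 = -3 + T$)
$z = - 3 i \sqrt{327}$ ($z = - 3 \sqrt{-104 - 223} = - 3 \sqrt{-327} = - 3 i \sqrt{327} \approx - 54.249 i$)
$\left(s{\left(M{\left(F \right)},k \right)} + z\right)^{2} = \left(\left(2 - \left(-3 + 6\right)\right) - 3 i \sqrt{327}\right)^{2} = \left(\left(2 - 3\right) - 3 i \sqrt{327}\right)^{2} = \left(-1 - 3 i \sqrt{327}\right)^{2}$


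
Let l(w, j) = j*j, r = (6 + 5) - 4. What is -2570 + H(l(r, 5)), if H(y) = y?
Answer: -2545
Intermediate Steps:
r = 7 (r = 11 - 4 = 7)
l(w, j) = j**2
-2570 + H(l(r, 5)) = -2570 + 5**2 = -2570 + 25 = -2545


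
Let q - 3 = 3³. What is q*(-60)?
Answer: -1800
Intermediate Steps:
q = 30 (q = 3 + 3³ = 3 + 27 = 30)
q*(-60) = 30*(-60) = -1800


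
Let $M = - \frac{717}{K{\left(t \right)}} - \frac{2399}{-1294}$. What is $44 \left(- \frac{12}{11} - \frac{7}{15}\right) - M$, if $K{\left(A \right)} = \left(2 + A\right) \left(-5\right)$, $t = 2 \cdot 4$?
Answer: $- \frac{4111391}{48525} \approx -84.727$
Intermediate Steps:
$t = 8$
$K{\left(A \right)} = -10 - 5 A$
$M = \frac{261937}{16175}$ ($M = - \frac{717}{-10 - 40} - \frac{2399}{-1294} = - \frac{717}{-10 - 40} - - \frac{2399}{1294} = - \frac{717}{-50} + \frac{2399}{1294} = \left(-717\right) \left(- \frac{1}{50}\right) + \frac{2399}{1294} = \frac{717}{50} + \frac{2399}{1294} = \frac{261937}{16175} \approx 16.194$)
$44 \left(- \frac{12}{11} - \frac{7}{15}\right) - M = 44 \left(- \frac{12}{11} - \frac{7}{15}\right) - \frac{261937}{16175} = 44 \left(- \frac{257}{165}\right) - \frac{261937}{16175} = - \frac{1028}{15} - \frac{261937}{16175} = - \frac{4111391}{48525}$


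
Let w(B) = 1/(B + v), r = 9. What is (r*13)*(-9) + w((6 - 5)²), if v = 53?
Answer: -56861/54 ≈ -1053.0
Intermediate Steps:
w(B) = 1/(53 + B) (w(B) = 1/(B + 53) = 1/(53 + B))
(r*13)*(-9) + w((6 - 5)²) = (9*13)*(-9) + 1/(53 + (6 - 5)²) = 117*(-9) + 1/(53 + 1²) = -1053 + 1/(53 + 1) = -1053 + 1/54 = -56861/54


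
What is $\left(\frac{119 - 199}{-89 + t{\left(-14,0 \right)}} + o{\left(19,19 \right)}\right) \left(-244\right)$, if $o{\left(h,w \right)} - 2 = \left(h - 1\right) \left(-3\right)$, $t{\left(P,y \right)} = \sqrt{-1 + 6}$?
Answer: $\frac{24675232}{1979} - \frac{4880 \sqrt{5}}{1979} \approx 12463.0$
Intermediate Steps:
$t{\left(P,y \right)} = \sqrt{5}$
$o{\left(h,w \right)} = 5 - 3 h$ ($o{\left(h,w \right)} = 2 + \left(h - 1\right) \left(-3\right) = 2 + \left(-1 + h\right) \left(-3\right) = 2 - \left(-3 + 3 h\right) = 5 - 3 h$)
$\left(\frac{119 - 199}{-89 + t{\left(-14,0 \right)}} + o{\left(19,19 \right)}\right) \left(-244\right) = \left(\frac{119 - 199}{-89 + \sqrt{5}} + \left(5 - 57\right)\right) \left(-244\right) = \left(- \frac{80}{-89 + \sqrt{5}} + \left(5 - 57\right)\right) \left(-244\right) = \left(- \frac{80}{-89 + \sqrt{5}} - 52\right) \left(-244\right) = \left(-52 - \frac{80}{-89 + \sqrt{5}}\right) \left(-244\right) = 12688 + \frac{19520}{-89 + \sqrt{5}}$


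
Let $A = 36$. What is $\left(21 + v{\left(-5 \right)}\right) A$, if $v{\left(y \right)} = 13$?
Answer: $1224$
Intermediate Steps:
$\left(21 + v{\left(-5 \right)}\right) A = \left(21 + 13\right) 36 = 34 \cdot 36 = 1224$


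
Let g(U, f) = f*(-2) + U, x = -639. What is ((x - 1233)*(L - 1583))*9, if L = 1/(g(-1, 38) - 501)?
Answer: 7707749400/289 ≈ 2.6670e+7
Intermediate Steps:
g(U, f) = U - 2*f (g(U, f) = -2*f + U = U - 2*f)
L = -1/578 (L = 1/((-1 - 2*38) - 501) = 1/((-1 - 76) - 501) = 1/(-77 - 501) = 1/(-578) = -1/578 ≈ -0.0017301)
((x - 1233)*(L - 1583))*9 = ((-639 - 1233)*(-1/578 - 1583))*9 = -1872*(-914975/578)*9 = (856416600/289)*9 = 7707749400/289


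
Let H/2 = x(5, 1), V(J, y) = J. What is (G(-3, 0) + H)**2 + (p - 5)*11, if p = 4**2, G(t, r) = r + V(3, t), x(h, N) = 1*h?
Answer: 290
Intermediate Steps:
x(h, N) = h
G(t, r) = 3 + r (G(t, r) = r + 3 = 3 + r)
p = 16
H = 10 (H = 2*5 = 10)
(G(-3, 0) + H)**2 + (p - 5)*11 = ((3 + 0) + 10)**2 + (16 - 5)*11 = (3 + 10)**2 + 11*11 = 13**2 + 121 = 169 + 121 = 290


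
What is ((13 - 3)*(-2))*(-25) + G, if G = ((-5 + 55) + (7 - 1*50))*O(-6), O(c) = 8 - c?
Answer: 598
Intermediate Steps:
G = 98 (G = ((-5 + 55) + (7 - 1*50))*(8 - 1*(-6)) = (50 + (7 - 50))*(8 + 6) = (50 - 43)*14 = 7*14 = 98)
((13 - 3)*(-2))*(-25) + G = ((13 - 3)*(-2))*(-25) + 98 = (10*(-2))*(-25) + 98 = -20*(-25) + 98 = 500 + 98 = 598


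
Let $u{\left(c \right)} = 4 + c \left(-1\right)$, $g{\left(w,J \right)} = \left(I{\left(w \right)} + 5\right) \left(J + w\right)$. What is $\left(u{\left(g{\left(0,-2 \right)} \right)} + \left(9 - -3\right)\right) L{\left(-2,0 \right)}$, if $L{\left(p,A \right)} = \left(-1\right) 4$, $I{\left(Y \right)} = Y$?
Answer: $-104$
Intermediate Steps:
$L{\left(p,A \right)} = -4$
$g{\left(w,J \right)} = \left(5 + w\right) \left(J + w\right)$ ($g{\left(w,J \right)} = \left(w + 5\right) \left(J + w\right) = \left(5 + w\right) \left(J + w\right)$)
$u{\left(c \right)} = 4 - c$
$\left(u{\left(g{\left(0,-2 \right)} \right)} + \left(9 - -3\right)\right) L{\left(-2,0 \right)} = \left(\left(4 - \left(0^{2} + 5 \left(-2\right) + 5 \cdot 0 - 0\right)\right) + \left(9 - -3\right)\right) \left(-4\right) = \left(\left(4 - \left(0 - 10 + 0 + 0\right)\right) + \left(9 + 3\right)\right) \left(-4\right) = \left(\left(4 - -10\right) + 12\right) \left(-4\right) = \left(\left(4 + 10\right) + 12\right) \left(-4\right) = \left(14 + 12\right) \left(-4\right) = 26 \left(-4\right) = -104$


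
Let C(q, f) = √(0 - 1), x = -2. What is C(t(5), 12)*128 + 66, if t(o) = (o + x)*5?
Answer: 66 + 128*I ≈ 66.0 + 128.0*I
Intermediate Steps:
t(o) = -10 + 5*o (t(o) = (o - 2)*5 = (-2 + o)*5 = -10 + 5*o)
C(q, f) = I (C(q, f) = √(-1) = I)
C(t(5), 12)*128 + 66 = I*128 + 66 = 128*I + 66 = 66 + 128*I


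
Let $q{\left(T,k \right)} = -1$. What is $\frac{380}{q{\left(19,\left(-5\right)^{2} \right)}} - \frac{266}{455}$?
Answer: $- \frac{24738}{65} \approx -380.58$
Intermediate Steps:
$\frac{380}{q{\left(19,\left(-5\right)^{2} \right)}} - \frac{266}{455} = \frac{380}{-1} - \frac{266}{455} = 380 \left(-1\right) - \frac{38}{65} = -380 - \frac{38}{65} = - \frac{24738}{65}$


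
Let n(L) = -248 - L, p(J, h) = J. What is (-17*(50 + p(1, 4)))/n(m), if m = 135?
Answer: 867/383 ≈ 2.2637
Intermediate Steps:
(-17*(50 + p(1, 4)))/n(m) = (-17*(50 + 1))/(-248 - 1*135) = (-17*51)/(-248 - 135) = -867/(-383) = -867*(-1/383) = 867/383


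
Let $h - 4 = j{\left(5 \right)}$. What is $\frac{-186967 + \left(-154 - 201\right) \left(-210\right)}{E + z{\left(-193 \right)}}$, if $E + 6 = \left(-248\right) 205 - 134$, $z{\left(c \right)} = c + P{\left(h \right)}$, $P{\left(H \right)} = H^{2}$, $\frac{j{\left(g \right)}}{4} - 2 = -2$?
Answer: $\frac{112417}{51157} \approx 2.1975$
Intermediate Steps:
$j{\left(g \right)} = 0$ ($j{\left(g \right)} = 8 + 4 \left(-2\right) = 8 - 8 = 0$)
$h = 4$ ($h = 4 + 0 = 4$)
$z{\left(c \right)} = 16 + c$ ($z{\left(c \right)} = c + 4^{2} = c + 16 = 16 + c$)
$E = -50980$ ($E = -6 - 50974 = -50980$)
$\frac{-186967 + \left(-154 - 201\right) \left(-210\right)}{E + z{\left(-193 \right)}} = \frac{-186967 + \left(-154 - 201\right) \left(-210\right)}{-50980 + \left(16 - 193\right)} = \frac{-186967 - -74550}{-50980 - 177} = \frac{-186967 + 74550}{-51157} = \left(-112417\right) \left(- \frac{1}{51157}\right) = \frac{112417}{51157}$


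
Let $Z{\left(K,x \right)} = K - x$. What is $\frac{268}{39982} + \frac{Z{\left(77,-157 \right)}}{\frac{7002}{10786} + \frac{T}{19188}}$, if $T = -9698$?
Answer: $\frac{18618253836362}{11437830659} \approx 1627.8$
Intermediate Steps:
$\frac{268}{39982} + \frac{Z{\left(77,-157 \right)}}{\frac{7002}{10786} + \frac{T}{19188}} = \frac{268}{39982} + \frac{77 - -157}{\frac{7002}{10786} - \frac{9698}{19188}} = 268 \cdot \frac{1}{39982} + \frac{77 + 157}{7002 \cdot \frac{1}{10786} - \frac{373}{738}} = \frac{134}{19991} + \frac{234}{\frac{3501}{5393} - \frac{373}{738}} = \frac{134}{19991} + \frac{234}{\frac{572149}{3980034}} = \frac{134}{19991} + 234 \cdot \frac{3980034}{572149} = \frac{134}{19991} + \frac{931327956}{572149} = \frac{18618253836362}{11437830659}$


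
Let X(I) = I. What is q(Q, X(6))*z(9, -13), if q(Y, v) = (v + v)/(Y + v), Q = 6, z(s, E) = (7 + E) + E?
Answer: -19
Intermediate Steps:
z(s, E) = 7 + 2*E
q(Y, v) = 2*v/(Y + v) (q(Y, v) = (2*v)/(Y + v) = 2*v/(Y + v))
q(Q, X(6))*z(9, -13) = (2*6/(6 + 6))*(7 + 2*(-13)) = (2*6/12)*(7 - 26) = (2*6*(1/12))*(-19) = 1*(-19) = -19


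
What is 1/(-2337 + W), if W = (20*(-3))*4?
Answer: -1/2577 ≈ -0.00038805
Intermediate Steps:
W = -240 (W = -60*4 = -240)
1/(-2337 + W) = 1/(-2337 - 240) = 1/(-2577) = -1/2577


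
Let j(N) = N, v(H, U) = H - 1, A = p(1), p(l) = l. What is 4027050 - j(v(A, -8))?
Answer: 4027050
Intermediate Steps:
A = 1
v(H, U) = -1 + H
4027050 - j(v(A, -8)) = 4027050 - (-1 + 1) = 4027050 - 1*0 = 4027050 + 0 = 4027050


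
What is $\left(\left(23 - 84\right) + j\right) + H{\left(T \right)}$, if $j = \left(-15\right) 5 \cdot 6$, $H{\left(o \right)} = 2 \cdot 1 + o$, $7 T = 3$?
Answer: $- \frac{3560}{7} \approx -508.57$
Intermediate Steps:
$T = \frac{3}{7}$ ($T = \frac{1}{7} \cdot 3 = \frac{3}{7} \approx 0.42857$)
$H{\left(o \right)} = 2 + o$
$j = -450$ ($j = \left(-75\right) 6 = -450$)
$\left(\left(23 - 84\right) + j\right) + H{\left(T \right)} = \left(\left(23 - 84\right) - 450\right) + \left(2 + \frac{3}{7}\right) = \left(\left(23 - 84\right) - 450\right) + \frac{17}{7} = \left(-61 - 450\right) + \frac{17}{7} = -511 + \frac{17}{7} = - \frac{3560}{7}$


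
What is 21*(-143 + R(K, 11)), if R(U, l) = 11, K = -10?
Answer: -2772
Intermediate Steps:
21*(-143 + R(K, 11)) = 21*(-143 + 11) = 21*(-132) = -2772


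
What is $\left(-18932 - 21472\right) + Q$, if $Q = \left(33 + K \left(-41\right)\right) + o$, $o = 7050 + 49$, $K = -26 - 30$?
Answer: $-30976$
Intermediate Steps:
$K = -56$ ($K = -26 - 30 = -56$)
$o = 7099$
$Q = 9428$ ($Q = \left(33 - -2296\right) + 7099 = \left(33 + 2296\right) + 7099 = 2329 + 7099 = 9428$)
$\left(-18932 - 21472\right) + Q = \left(-18932 - 21472\right) + 9428 = -40404 + 9428 = -30976$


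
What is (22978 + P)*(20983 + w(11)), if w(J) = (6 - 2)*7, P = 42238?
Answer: 1370253376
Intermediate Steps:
w(J) = 28 (w(J) = 4*7 = 28)
(22978 + P)*(20983 + w(11)) = (22978 + 42238)*(20983 + 28) = 65216*21011 = 1370253376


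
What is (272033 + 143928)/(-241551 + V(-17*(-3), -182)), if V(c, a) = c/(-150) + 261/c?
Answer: -353566850/205314289 ≈ -1.7221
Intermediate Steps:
V(c, a) = 261/c - c/150 (V(c, a) = c*(-1/150) + 261/c = -c/150 + 261/c = 261/c - c/150)
(272033 + 143928)/(-241551 + V(-17*(-3), -182)) = (272033 + 143928)/(-241551 + (261/((-17*(-3))) - (-17)*(-3)/150)) = 415961/(-241551 + (261/51 - 1/150*51)) = 415961/(-241551 + (261*(1/51) - 17/50)) = 415961/(-241551 + (87/17 - 17/50)) = 415961/(-241551 + 4061/850) = 415961/(-205314289/850) = 415961*(-850/205314289) = -353566850/205314289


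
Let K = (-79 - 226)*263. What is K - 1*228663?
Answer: -308878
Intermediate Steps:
K = -80215 (K = -305*263 = -80215)
K - 1*228663 = -80215 - 1*228663 = -80215 - 228663 = -308878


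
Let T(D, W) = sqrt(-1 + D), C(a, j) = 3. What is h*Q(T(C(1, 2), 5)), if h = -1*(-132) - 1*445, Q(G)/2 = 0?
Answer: 0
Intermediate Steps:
Q(G) = 0 (Q(G) = 2*0 = 0)
h = -313 (h = 132 - 445 = -313)
h*Q(T(C(1, 2), 5)) = -313*0 = 0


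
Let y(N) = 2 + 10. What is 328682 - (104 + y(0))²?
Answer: 315226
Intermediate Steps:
y(N) = 12
328682 - (104 + y(0))² = 328682 - (104 + 12)² = 328682 - 1*116² = 328682 - 1*13456 = 328682 - 13456 = 315226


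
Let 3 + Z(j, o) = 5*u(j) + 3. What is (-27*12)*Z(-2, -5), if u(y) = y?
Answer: 3240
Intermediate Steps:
Z(j, o) = 5*j (Z(j, o) = -3 + (5*j + 3) = -3 + (3 + 5*j) = 5*j)
(-27*12)*Z(-2, -5) = (-27*12)*(5*(-2)) = -324*(-10) = 3240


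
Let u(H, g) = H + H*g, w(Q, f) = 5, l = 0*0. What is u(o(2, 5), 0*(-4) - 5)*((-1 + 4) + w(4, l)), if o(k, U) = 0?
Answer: 0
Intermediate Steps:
l = 0
u(o(2, 5), 0*(-4) - 5)*((-1 + 4) + w(4, l)) = (0*(1 + (0*(-4) - 5)))*((-1 + 4) + 5) = (0*(1 + (0 - 5)))*(3 + 5) = (0*(1 - 5))*8 = (0*(-4))*8 = 0*8 = 0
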